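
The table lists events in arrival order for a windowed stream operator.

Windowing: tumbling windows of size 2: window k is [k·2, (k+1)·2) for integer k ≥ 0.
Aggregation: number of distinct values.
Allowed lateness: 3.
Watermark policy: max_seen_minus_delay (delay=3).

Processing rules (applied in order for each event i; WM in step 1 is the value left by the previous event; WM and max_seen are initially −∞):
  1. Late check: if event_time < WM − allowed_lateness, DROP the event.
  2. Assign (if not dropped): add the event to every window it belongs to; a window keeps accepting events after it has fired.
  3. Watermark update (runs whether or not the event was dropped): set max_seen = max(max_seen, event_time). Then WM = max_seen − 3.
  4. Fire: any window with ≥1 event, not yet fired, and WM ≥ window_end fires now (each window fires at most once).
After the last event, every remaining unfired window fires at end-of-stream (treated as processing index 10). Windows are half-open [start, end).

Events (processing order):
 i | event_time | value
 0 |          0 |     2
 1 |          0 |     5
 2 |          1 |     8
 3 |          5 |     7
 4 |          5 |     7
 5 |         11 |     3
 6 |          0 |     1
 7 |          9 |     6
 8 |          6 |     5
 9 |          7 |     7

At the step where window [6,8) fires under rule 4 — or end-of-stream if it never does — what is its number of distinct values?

1

i=0 t=0 v=2: → [0,2); WM=-3
i=1 t=0 v=5: → [0,2); WM=-3
i=2 t=1 v=8: → [0,2); WM=-2
i=3 t=5 v=7: → [4,6); WM=2; [0,2) fires=3
i=4 t=5 v=7: → [4,6); WM=2
i=5 t=11 v=3: → [10,12); WM=8; [4,6) fires=1
i=6 t=0 v=1: DROP (t<8-3); WM=8
i=7 t=9 v=6: → [8,10); WM=8
i=8 t=6 v=5: → [6,8); WM=8; [6,8) fires=1
i=9 t=7 v=7: → [6,8); WM=8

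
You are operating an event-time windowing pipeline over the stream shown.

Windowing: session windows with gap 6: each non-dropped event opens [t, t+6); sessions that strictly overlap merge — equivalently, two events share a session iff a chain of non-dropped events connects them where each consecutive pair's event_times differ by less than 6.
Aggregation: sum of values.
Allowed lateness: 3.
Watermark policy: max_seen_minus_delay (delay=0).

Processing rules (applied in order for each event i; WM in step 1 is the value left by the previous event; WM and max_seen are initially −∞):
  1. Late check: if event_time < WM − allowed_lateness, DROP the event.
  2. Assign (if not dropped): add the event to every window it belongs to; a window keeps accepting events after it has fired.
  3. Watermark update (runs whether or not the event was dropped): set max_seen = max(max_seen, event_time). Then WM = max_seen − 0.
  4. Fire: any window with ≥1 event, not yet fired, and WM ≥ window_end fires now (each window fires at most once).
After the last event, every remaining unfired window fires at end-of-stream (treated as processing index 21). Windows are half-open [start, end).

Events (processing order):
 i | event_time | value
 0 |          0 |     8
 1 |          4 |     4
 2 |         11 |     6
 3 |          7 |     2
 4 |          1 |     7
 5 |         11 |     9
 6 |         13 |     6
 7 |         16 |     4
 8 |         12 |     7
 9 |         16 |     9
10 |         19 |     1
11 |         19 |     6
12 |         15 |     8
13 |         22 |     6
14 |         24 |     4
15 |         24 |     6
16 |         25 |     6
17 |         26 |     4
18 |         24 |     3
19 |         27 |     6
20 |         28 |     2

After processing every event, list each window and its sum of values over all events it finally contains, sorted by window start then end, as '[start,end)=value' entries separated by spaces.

[0,10)=12 [11,34)=78

i=0 t=0 v=8: → [0,6); WM=0
i=1 t=4 v=4: → [0,10); WM=4
i=2 t=11 v=6: → [11,17); WM=11
i=3 t=7 v=2: DROP (t<11-3); WM=11
i=4 t=1 v=7: DROP (t<11-3); WM=11
i=5 t=11 v=9: → [11,17); WM=11
i=6 t=13 v=6: → [11,19); WM=13
i=7 t=16 v=4: → [11,22); WM=16
i=8 t=12 v=7: DROP (t<16-3); WM=16
i=9 t=16 v=9: → [11,22); WM=16
i=10 t=19 v=1: → [11,25); WM=19
i=11 t=19 v=6: → [11,25); WM=19
i=12 t=15 v=8: DROP (t<19-3); WM=19
i=13 t=22 v=6: → [11,28); WM=22
i=14 t=24 v=4: → [11,30); WM=24
i=15 t=24 v=6: → [11,30); WM=24
i=16 t=25 v=6: → [11,31); WM=25
i=17 t=26 v=4: → [11,32); WM=26
i=18 t=24 v=3: → [11,32); WM=26
i=19 t=27 v=6: → [11,33); WM=27
i=20 t=28 v=2: → [11,34); WM=28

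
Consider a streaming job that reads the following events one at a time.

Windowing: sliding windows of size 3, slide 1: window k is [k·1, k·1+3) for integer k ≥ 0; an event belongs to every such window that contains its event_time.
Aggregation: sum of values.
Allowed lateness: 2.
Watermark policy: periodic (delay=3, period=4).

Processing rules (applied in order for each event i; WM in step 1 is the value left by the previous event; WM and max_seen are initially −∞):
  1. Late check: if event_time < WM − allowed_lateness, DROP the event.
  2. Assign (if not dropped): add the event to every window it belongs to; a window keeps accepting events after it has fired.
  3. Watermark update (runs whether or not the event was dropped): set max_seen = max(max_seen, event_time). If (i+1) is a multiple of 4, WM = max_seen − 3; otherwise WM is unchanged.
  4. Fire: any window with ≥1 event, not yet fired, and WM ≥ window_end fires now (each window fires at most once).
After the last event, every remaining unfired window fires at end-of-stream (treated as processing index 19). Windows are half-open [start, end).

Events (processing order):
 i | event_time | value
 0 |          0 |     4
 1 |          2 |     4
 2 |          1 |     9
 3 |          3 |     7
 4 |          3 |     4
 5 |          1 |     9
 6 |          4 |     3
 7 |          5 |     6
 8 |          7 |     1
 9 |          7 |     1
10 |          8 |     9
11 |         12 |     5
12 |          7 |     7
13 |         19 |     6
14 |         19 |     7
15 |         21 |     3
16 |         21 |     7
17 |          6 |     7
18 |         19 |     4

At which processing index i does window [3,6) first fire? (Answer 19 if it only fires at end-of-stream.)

i=0 t=0 v=4: → [0,3); WM=−∞
i=1 t=2 v=4: → [2,5),[1,4),[0,3); WM=−∞
i=2 t=1 v=9: → [1,4),[0,3); WM=−∞
i=3 t=3 v=7: → [3,6),[2,5),[1,4); WM=0
i=4 t=3 v=4: → [3,6),[2,5),[1,4); WM=0
i=5 t=1 v=9: → [1,4),[0,3); WM=0
i=6 t=4 v=3: → [4,7),[3,6),[2,5); WM=0
i=7 t=5 v=6: → [5,8),[4,7),[3,6); WM=2
i=8 t=7 v=1: → [7,10),[6,9),[5,8); WM=2
i=9 t=7 v=1: → [7,10),[6,9),[5,8); WM=2
i=10 t=8 v=9: → [8,11),[7,10),[6,9); WM=2
i=11 t=12 v=5: → [12,15),[11,14),[10,13); WM=9; [0,3) fires=26 [1,4) fires=33 [2,5) fires=18 [3,6) fires=20 [4,7) fires=9 [5,8) fires=8 [6,9) fires=11
i=12 t=7 v=7: → [7,10),[6,9),[5,8); WM=9
i=13 t=19 v=6: → [19,22),[18,21),[17,20); WM=9
i=14 t=19 v=7: → [19,22),[18,21),[17,20); WM=9
i=15 t=21 v=3: → [21,24),[20,23),[19,22); WM=18; [7,10) fires=18 [8,11) fires=9 [10,13) fires=5 [11,14) fires=5 [12,15) fires=5
i=16 t=21 v=7: → [21,24),[20,23),[19,22); WM=18
i=17 t=6 v=7: DROP (t<18-2); WM=18
i=18 t=19 v=4: → [19,22),[18,21),[17,20); WM=18

11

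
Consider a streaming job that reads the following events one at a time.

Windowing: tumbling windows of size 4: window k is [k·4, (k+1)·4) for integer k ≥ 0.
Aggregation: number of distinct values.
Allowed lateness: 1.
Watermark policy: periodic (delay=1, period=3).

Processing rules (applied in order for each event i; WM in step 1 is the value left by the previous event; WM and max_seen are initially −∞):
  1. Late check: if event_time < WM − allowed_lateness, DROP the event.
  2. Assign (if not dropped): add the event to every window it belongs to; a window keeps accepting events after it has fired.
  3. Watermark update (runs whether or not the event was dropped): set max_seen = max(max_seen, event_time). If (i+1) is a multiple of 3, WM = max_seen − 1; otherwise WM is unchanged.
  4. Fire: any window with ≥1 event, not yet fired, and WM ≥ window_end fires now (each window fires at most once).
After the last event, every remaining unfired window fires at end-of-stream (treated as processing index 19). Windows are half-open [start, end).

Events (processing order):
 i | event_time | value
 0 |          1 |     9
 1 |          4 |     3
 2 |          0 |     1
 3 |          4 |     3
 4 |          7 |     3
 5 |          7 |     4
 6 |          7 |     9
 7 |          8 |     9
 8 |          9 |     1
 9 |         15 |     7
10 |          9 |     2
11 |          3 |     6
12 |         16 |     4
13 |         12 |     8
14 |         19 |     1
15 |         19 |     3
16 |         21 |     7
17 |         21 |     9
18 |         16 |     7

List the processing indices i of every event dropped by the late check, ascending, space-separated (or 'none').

i=0 t=1 v=9: → [0,4); WM=−∞
i=1 t=4 v=3: → [4,8); WM=−∞
i=2 t=0 v=1: → [0,4); WM=3
i=3 t=4 v=3: → [4,8); WM=3
i=4 t=7 v=3: → [4,8); WM=3
i=5 t=7 v=4: → [4,8); WM=6; [0,4) fires=2
i=6 t=7 v=9: → [4,8); WM=6
i=7 t=8 v=9: → [8,12); WM=6
i=8 t=9 v=1: → [8,12); WM=8; [4,8) fires=3
i=9 t=15 v=7: → [12,16); WM=8
i=10 t=9 v=2: → [8,12); WM=8
i=11 t=3 v=6: DROP (t<8-1); WM=14; [8,12) fires=3
i=12 t=16 v=4: → [16,20); WM=14
i=13 t=12 v=8: DROP (t<14-1); WM=14
i=14 t=19 v=1: → [16,20); WM=18; [12,16) fires=1
i=15 t=19 v=3: → [16,20); WM=18
i=16 t=21 v=7: → [20,24); WM=18
i=17 t=21 v=9: → [20,24); WM=20; [16,20) fires=3
i=18 t=16 v=7: DROP (t<20-1); WM=20

11 13 18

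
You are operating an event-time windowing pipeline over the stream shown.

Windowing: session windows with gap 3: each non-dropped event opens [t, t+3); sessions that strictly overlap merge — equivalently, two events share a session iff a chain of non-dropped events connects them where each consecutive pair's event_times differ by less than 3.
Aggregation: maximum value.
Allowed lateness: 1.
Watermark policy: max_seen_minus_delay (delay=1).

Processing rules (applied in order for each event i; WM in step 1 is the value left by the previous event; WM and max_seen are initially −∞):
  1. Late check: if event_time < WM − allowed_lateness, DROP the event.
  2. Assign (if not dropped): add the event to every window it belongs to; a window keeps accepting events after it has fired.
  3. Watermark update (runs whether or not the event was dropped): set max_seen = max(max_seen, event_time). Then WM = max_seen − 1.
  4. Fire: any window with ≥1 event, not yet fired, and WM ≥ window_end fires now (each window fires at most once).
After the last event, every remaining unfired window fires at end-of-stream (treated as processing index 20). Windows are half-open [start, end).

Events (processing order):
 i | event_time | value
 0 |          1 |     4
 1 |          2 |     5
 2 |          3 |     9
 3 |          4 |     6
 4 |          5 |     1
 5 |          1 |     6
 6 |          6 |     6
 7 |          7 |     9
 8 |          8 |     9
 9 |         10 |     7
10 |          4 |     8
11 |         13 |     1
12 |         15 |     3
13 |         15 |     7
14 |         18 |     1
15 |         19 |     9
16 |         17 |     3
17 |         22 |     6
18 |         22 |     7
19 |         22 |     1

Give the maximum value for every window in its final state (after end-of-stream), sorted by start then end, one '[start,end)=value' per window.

[1,13)=9 [13,22)=9 [22,25)=7

i=0 t=1 v=4: → [1,4); WM=0
i=1 t=2 v=5: → [1,5); WM=1
i=2 t=3 v=9: → [1,6); WM=2
i=3 t=4 v=6: → [1,7); WM=3
i=4 t=5 v=1: → [1,8); WM=4
i=5 t=1 v=6: DROP (t<4-1); WM=4
i=6 t=6 v=6: → [1,9); WM=5
i=7 t=7 v=9: → [1,10); WM=6
i=8 t=8 v=9: → [1,11); WM=7
i=9 t=10 v=7: → [1,13); WM=9
i=10 t=4 v=8: DROP (t<9-1); WM=9
i=11 t=13 v=1: → [13,16); WM=12
i=12 t=15 v=3: → [13,18); WM=14
i=13 t=15 v=7: → [13,18); WM=14
i=14 t=18 v=1: → [18,21); WM=17
i=15 t=19 v=9: → [18,22); WM=18
i=16 t=17 v=3: → [13,22); WM=18
i=17 t=22 v=6: → [22,25); WM=21
i=18 t=22 v=7: → [22,25); WM=21
i=19 t=22 v=1: → [22,25); WM=21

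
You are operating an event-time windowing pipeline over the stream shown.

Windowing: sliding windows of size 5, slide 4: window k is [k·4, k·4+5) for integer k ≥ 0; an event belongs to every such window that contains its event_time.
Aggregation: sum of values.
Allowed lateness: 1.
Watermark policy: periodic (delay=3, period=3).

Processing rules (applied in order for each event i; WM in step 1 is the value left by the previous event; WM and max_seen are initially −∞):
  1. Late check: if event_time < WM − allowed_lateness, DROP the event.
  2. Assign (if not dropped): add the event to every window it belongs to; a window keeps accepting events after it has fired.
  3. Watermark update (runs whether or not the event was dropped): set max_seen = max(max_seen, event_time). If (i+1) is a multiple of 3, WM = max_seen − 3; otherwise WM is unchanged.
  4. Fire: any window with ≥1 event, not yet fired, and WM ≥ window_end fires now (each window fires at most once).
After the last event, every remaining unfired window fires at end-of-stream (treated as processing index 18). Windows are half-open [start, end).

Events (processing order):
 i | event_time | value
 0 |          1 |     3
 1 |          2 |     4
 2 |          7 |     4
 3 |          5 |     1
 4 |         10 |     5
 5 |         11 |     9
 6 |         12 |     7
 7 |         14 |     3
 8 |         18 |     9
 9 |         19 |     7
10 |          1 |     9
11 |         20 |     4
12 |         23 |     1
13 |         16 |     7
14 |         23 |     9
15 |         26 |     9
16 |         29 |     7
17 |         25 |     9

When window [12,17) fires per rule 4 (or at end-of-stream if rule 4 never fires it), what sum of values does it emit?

i=0 t=1 v=3: → [0,5); WM=−∞
i=1 t=2 v=4: → [0,5); WM=−∞
i=2 t=7 v=4: → [4,9); WM=4
i=3 t=5 v=1: → [4,9); WM=4
i=4 t=10 v=5: → [8,13); WM=4
i=5 t=11 v=9: → [8,13); WM=8; [0,5) fires=7
i=6 t=12 v=7: → [12,17),[8,13); WM=8
i=7 t=14 v=3: → [12,17); WM=8
i=8 t=18 v=9: → [16,21); WM=15; [4,9) fires=5 [8,13) fires=21
i=9 t=19 v=7: → [16,21); WM=15
i=10 t=1 v=9: DROP (t<15-1); WM=15
i=11 t=20 v=4: → [20,25),[16,21); WM=17; [12,17) fires=10
i=12 t=23 v=1: → [20,25); WM=17
i=13 t=16 v=7: → [16,21),[12,17); WM=17
i=14 t=23 v=9: → [20,25); WM=20
i=15 t=26 v=9: → [24,29); WM=20
i=16 t=29 v=7: → [28,33); WM=20
i=17 t=25 v=9: → [24,29); WM=26; [16,21) fires=27 [20,25) fires=14

10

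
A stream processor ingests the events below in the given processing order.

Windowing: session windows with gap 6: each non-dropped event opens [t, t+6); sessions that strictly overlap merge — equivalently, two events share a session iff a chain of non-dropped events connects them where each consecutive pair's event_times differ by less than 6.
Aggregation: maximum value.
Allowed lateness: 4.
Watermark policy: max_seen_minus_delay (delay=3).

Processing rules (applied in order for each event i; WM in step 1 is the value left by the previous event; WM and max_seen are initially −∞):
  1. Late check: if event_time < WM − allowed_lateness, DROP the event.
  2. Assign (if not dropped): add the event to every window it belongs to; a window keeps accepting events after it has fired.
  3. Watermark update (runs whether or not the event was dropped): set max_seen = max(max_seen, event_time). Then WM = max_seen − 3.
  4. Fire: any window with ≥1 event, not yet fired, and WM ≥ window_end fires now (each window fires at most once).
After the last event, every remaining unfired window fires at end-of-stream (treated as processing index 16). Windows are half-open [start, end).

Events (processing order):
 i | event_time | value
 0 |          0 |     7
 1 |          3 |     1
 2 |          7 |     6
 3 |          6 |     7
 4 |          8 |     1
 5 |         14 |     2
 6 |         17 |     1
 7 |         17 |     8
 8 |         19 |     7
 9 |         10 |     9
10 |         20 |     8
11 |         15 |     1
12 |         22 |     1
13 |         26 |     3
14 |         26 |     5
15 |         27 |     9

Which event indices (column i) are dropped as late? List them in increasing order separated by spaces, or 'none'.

9

i=0 t=0 v=7: → [0,6); WM=-3
i=1 t=3 v=1: → [0,9); WM=0
i=2 t=7 v=6: → [0,13); WM=4
i=3 t=6 v=7: → [0,13); WM=4
i=4 t=8 v=1: → [0,14); WM=5
i=5 t=14 v=2: → [14,20); WM=11
i=6 t=17 v=1: → [14,23); WM=14
i=7 t=17 v=8: → [14,23); WM=14
i=8 t=19 v=7: → [14,25); WM=16
i=9 t=10 v=9: DROP (t<16-4); WM=16
i=10 t=20 v=8: → [14,26); WM=17
i=11 t=15 v=1: → [14,26); WM=17
i=12 t=22 v=1: → [14,28); WM=19
i=13 t=26 v=3: → [14,32); WM=23
i=14 t=26 v=5: → [14,32); WM=23
i=15 t=27 v=9: → [14,33); WM=24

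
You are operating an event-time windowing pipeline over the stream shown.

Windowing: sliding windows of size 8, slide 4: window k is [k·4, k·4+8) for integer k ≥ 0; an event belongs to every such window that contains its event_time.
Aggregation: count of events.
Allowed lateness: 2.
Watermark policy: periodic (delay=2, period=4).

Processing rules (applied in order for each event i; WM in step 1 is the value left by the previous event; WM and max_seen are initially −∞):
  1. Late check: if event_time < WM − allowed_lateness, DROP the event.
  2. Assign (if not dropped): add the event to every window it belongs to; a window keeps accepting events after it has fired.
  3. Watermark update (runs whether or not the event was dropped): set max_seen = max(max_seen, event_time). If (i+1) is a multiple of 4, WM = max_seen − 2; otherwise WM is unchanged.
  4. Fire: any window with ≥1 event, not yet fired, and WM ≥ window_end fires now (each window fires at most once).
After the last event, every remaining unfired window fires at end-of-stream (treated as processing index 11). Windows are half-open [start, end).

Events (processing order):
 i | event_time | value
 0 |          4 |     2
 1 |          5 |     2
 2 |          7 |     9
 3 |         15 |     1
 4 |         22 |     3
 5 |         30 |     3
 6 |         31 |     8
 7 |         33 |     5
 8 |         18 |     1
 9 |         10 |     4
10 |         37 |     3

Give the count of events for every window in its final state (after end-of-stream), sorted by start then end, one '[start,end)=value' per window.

[0,8)=3 [4,12)=3 [8,16)=1 [12,20)=1 [16,24)=1 [20,28)=1 [24,32)=2 [28,36)=3 [32,40)=2 [36,44)=1

i=0 t=4 v=2: → [4,12),[0,8); WM=−∞
i=1 t=5 v=2: → [4,12),[0,8); WM=−∞
i=2 t=7 v=9: → [4,12),[0,8); WM=−∞
i=3 t=15 v=1: → [12,20),[8,16); WM=13; [0,8) fires=3 [4,12) fires=3
i=4 t=22 v=3: → [20,28),[16,24); WM=13
i=5 t=30 v=3: → [28,36),[24,32); WM=13
i=6 t=31 v=8: → [28,36),[24,32); WM=13
i=7 t=33 v=5: → [32,40),[28,36); WM=31; [8,16) fires=1 [12,20) fires=1 [16,24) fires=1 [20,28) fires=1
i=8 t=18 v=1: DROP (t<31-2); WM=31
i=9 t=10 v=4: DROP (t<31-2); WM=31
i=10 t=37 v=3: → [36,44),[32,40); WM=31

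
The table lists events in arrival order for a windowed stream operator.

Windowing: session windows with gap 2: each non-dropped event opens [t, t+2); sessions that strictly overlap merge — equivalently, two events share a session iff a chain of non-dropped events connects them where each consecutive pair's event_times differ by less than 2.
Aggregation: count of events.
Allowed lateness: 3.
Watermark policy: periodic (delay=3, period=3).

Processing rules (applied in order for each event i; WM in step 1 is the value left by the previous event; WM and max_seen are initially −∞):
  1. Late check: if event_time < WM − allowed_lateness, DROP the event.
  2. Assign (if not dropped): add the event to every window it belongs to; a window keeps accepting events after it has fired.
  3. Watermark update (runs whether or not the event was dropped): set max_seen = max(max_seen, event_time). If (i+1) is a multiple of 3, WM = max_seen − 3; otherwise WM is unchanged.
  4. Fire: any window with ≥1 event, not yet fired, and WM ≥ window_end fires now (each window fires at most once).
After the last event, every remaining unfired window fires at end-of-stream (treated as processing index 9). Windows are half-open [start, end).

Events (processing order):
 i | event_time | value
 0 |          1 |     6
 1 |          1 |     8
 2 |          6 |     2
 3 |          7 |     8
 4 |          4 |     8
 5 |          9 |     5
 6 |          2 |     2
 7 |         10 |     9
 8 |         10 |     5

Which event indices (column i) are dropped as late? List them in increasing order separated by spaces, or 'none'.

i=0 t=1 v=6: → [1,3); WM=−∞
i=1 t=1 v=8: → [1,3); WM=−∞
i=2 t=6 v=2: → [6,8); WM=3
i=3 t=7 v=8: → [6,9); WM=3
i=4 t=4 v=8: → [4,6); WM=3
i=5 t=9 v=5: → [9,11); WM=6
i=6 t=2 v=2: DROP (t<6-3); WM=6
i=7 t=10 v=9: → [9,12); WM=6
i=8 t=10 v=5: → [9,12); WM=7

6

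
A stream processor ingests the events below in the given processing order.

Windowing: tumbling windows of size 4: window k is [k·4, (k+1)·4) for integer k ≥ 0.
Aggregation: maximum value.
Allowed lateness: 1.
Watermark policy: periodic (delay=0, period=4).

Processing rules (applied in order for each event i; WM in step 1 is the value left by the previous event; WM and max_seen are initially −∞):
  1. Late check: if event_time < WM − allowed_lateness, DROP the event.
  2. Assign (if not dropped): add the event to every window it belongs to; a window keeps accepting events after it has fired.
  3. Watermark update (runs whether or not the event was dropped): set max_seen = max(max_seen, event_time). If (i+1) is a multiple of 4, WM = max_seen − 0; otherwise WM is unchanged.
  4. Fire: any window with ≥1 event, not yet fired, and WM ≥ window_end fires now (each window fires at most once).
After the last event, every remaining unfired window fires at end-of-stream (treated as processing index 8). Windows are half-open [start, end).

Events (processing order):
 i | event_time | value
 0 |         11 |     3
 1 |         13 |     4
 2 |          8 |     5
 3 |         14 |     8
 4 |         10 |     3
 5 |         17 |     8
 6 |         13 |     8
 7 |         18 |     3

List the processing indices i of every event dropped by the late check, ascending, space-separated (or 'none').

i=0 t=11 v=3: → [8,12); WM=−∞
i=1 t=13 v=4: → [12,16); WM=−∞
i=2 t=8 v=5: → [8,12); WM=−∞
i=3 t=14 v=8: → [12,16); WM=14; [8,12) fires=5
i=4 t=10 v=3: DROP (t<14-1); WM=14
i=5 t=17 v=8: → [16,20); WM=14
i=6 t=13 v=8: → [12,16); WM=14
i=7 t=18 v=3: → [16,20); WM=18; [12,16) fires=8

4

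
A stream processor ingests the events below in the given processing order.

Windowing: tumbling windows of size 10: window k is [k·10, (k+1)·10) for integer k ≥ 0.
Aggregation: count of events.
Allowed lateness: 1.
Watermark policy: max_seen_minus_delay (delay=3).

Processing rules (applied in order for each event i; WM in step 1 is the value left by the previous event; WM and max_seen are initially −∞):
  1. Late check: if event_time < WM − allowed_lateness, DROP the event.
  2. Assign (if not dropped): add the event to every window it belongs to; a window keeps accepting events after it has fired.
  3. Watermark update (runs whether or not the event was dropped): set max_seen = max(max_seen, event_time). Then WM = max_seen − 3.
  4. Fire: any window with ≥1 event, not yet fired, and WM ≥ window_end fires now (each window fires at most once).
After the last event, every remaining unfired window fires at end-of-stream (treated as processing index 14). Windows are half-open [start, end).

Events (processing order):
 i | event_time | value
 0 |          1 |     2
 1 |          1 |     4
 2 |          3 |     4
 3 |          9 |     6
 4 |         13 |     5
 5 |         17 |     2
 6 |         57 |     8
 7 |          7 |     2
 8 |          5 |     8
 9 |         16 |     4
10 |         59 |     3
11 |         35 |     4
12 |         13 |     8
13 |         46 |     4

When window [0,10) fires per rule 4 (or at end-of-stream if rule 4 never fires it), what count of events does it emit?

i=0 t=1 v=2: → [0,10); WM=-2
i=1 t=1 v=4: → [0,10); WM=-2
i=2 t=3 v=4: → [0,10); WM=0
i=3 t=9 v=6: → [0,10); WM=6
i=4 t=13 v=5: → [10,20); WM=10; [0,10) fires=4
i=5 t=17 v=2: → [10,20); WM=14
i=6 t=57 v=8: → [50,60); WM=54; [10,20) fires=2
i=7 t=7 v=2: DROP (t<54-1); WM=54
i=8 t=5 v=8: DROP (t<54-1); WM=54
i=9 t=16 v=4: DROP (t<54-1); WM=54
i=10 t=59 v=3: → [50,60); WM=56
i=11 t=35 v=4: DROP (t<56-1); WM=56
i=12 t=13 v=8: DROP (t<56-1); WM=56
i=13 t=46 v=4: DROP (t<56-1); WM=56

4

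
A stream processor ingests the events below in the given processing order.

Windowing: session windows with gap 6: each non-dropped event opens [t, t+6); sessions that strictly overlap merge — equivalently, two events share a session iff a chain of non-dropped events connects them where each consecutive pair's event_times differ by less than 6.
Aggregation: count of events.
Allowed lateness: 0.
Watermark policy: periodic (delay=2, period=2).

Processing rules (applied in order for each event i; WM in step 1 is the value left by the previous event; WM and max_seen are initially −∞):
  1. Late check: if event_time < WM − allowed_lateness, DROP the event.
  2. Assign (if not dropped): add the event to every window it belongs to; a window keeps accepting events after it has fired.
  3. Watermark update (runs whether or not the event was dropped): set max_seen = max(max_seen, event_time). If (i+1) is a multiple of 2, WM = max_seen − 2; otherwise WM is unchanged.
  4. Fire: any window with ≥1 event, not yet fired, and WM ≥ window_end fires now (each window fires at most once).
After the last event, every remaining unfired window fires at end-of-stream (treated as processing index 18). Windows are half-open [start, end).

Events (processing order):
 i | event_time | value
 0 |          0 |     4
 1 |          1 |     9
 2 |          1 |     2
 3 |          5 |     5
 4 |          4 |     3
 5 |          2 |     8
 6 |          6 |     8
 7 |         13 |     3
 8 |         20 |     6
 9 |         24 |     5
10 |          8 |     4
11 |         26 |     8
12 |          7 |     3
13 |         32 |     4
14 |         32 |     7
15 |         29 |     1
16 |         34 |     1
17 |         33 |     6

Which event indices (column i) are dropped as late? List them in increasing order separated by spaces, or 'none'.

5 10 12 15

i=0 t=0 v=4: → [0,6); WM=−∞
i=1 t=1 v=9: → [0,7); WM=-1
i=2 t=1 v=2: → [0,7); WM=-1
i=3 t=5 v=5: → [0,11); WM=3
i=4 t=4 v=3: → [0,11); WM=3
i=5 t=2 v=8: DROP (t<3-0); WM=3
i=6 t=6 v=8: → [0,12); WM=3
i=7 t=13 v=3: → [13,19); WM=11
i=8 t=20 v=6: → [20,26); WM=11
i=9 t=24 v=5: → [20,30); WM=22
i=10 t=8 v=4: DROP (t<22-0); WM=22
i=11 t=26 v=8: → [20,32); WM=24
i=12 t=7 v=3: DROP (t<24-0); WM=24
i=13 t=32 v=4: → [32,38); WM=30
i=14 t=32 v=7: → [32,38); WM=30
i=15 t=29 v=1: DROP (t<30-0); WM=30
i=16 t=34 v=1: → [32,40); WM=30
i=17 t=33 v=6: → [32,40); WM=32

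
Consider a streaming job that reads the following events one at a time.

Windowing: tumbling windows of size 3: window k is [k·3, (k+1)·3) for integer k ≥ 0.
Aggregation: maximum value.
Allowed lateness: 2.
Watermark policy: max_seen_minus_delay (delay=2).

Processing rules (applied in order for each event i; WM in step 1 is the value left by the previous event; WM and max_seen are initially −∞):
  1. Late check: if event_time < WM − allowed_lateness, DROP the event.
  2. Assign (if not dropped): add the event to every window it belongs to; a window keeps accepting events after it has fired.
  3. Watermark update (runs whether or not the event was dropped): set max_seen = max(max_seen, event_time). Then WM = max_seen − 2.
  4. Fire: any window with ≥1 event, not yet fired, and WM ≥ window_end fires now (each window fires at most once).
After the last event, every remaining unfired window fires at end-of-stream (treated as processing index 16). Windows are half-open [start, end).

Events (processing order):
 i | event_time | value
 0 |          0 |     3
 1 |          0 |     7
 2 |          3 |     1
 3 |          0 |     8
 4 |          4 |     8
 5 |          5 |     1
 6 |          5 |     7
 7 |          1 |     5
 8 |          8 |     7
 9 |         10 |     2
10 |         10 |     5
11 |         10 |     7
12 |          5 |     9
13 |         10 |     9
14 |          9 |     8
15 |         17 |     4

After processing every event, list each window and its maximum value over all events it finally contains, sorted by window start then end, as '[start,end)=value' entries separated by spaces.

[0,3)=8 [3,6)=8 [6,9)=7 [9,12)=9 [15,18)=4

i=0 t=0 v=3: → [0,3); WM=-2
i=1 t=0 v=7: → [0,3); WM=-2
i=2 t=3 v=1: → [3,6); WM=1
i=3 t=0 v=8: → [0,3); WM=1
i=4 t=4 v=8: → [3,6); WM=2
i=5 t=5 v=1: → [3,6); WM=3; [0,3) fires=8
i=6 t=5 v=7: → [3,6); WM=3
i=7 t=1 v=5: → [0,3); WM=3
i=8 t=8 v=7: → [6,9); WM=6; [3,6) fires=8
i=9 t=10 v=2: → [9,12); WM=8
i=10 t=10 v=5: → [9,12); WM=8
i=11 t=10 v=7: → [9,12); WM=8
i=12 t=5 v=9: DROP (t<8-2); WM=8
i=13 t=10 v=9: → [9,12); WM=8
i=14 t=9 v=8: → [9,12); WM=8
i=15 t=17 v=4: → [15,18); WM=15; [6,9) fires=7 [9,12) fires=9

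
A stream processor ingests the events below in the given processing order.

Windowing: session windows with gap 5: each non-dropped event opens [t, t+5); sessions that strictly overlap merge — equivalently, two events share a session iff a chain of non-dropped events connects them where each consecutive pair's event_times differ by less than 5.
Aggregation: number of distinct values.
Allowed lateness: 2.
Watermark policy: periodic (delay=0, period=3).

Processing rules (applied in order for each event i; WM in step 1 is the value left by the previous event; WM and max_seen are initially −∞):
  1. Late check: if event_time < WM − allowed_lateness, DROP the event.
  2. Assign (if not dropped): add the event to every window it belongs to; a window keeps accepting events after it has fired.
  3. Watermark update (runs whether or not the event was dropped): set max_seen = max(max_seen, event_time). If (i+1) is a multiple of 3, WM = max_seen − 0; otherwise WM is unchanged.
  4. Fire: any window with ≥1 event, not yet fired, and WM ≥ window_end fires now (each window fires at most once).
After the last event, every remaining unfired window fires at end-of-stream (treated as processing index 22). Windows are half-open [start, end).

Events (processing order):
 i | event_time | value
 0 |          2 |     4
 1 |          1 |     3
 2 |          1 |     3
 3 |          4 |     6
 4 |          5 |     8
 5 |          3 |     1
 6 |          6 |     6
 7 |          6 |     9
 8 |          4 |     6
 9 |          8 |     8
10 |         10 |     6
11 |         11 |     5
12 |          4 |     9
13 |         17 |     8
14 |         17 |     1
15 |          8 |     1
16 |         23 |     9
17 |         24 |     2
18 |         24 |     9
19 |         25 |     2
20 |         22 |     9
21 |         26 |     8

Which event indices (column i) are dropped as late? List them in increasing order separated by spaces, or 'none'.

i=0 t=2 v=4: → [2,7); WM=−∞
i=1 t=1 v=3: → [1,7); WM=−∞
i=2 t=1 v=3: → [1,7); WM=2
i=3 t=4 v=6: → [1,9); WM=2
i=4 t=5 v=8: → [1,10); WM=2
i=5 t=3 v=1: → [1,10); WM=5
i=6 t=6 v=6: → [1,11); WM=5
i=7 t=6 v=9: → [1,11); WM=5
i=8 t=4 v=6: → [1,11); WM=6
i=9 t=8 v=8: → [1,13); WM=6
i=10 t=10 v=6: → [1,15); WM=6
i=11 t=11 v=5: → [1,16); WM=11
i=12 t=4 v=9: DROP (t<11-2); WM=11
i=13 t=17 v=8: → [17,22); WM=11
i=14 t=17 v=1: → [17,22); WM=17
i=15 t=8 v=1: DROP (t<17-2); WM=17
i=16 t=23 v=9: → [23,28); WM=17
i=17 t=24 v=2: → [23,29); WM=24
i=18 t=24 v=9: → [23,29); WM=24
i=19 t=25 v=2: → [23,30); WM=24
i=20 t=22 v=9: → [22,30); WM=25
i=21 t=26 v=8: → [22,31); WM=25

12 15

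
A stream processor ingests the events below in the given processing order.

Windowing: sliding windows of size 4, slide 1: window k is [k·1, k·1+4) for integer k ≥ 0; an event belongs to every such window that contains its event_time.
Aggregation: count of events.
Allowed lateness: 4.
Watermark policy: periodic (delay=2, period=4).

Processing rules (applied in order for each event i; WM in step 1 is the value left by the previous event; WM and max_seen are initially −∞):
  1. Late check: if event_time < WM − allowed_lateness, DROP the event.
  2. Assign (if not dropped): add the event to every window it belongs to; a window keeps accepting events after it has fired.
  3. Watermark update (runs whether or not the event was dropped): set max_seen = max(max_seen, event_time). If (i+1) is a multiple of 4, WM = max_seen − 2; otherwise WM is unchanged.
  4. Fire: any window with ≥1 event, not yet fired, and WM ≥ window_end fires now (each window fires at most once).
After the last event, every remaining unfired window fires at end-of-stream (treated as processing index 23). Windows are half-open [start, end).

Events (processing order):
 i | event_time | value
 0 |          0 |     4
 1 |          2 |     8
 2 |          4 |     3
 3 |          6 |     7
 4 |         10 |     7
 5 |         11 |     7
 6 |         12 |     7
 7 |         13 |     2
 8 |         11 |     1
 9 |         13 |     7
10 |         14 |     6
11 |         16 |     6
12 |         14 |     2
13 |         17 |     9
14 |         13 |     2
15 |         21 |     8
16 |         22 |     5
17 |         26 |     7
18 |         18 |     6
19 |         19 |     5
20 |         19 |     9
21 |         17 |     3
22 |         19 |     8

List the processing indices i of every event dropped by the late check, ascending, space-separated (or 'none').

i=0 t=0 v=4: → [0,4); WM=−∞
i=1 t=2 v=8: → [2,6),[1,5),[0,4); WM=−∞
i=2 t=4 v=3: → [4,8),[3,7),[2,6),[1,5); WM=−∞
i=3 t=6 v=7: → [6,10),[5,9),[4,8),[3,7); WM=4; [0,4) fires=2
i=4 t=10 v=7: → [10,14),[9,13),[8,12),[7,11); WM=4
i=5 t=11 v=7: → [11,15),[10,14),[9,13),[8,12); WM=4
i=6 t=12 v=7: → [12,16),[11,15),[10,14),[9,13); WM=4
i=7 t=13 v=2: → [13,17),[12,16),[11,15),[10,14); WM=11; [1,5) fires=2 [2,6) fires=2 [3,7) fires=2 [4,8) fires=2 [5,9) fires=1 [6,10) fires=1 [7,11) fires=1
i=8 t=11 v=1: → [11,15),[10,14),[9,13),[8,12); WM=11
i=9 t=13 v=7: → [13,17),[12,16),[11,15),[10,14); WM=11
i=10 t=14 v=6: → [14,18),[13,17),[12,16),[11,15); WM=11
i=11 t=16 v=6: → [16,20),[15,19),[14,18),[13,17); WM=14; [8,12) fires=3 [9,13) fires=4 [10,14) fires=6
i=12 t=14 v=2: → [14,18),[13,17),[12,16),[11,15); WM=14
i=13 t=17 v=9: → [17,21),[16,20),[15,19),[14,18); WM=14
i=14 t=13 v=2: → [13,17),[12,16),[11,15),[10,14); WM=14
i=15 t=21 v=8: → [21,25),[20,24),[19,23),[18,22); WM=19; [11,15) fires=8 [12,16) fires=6 [13,17) fires=6 [14,18) fires=4 [15,19) fires=2
i=16 t=22 v=5: → [22,26),[21,25),[20,24),[19,23); WM=19
i=17 t=26 v=7: → [26,30),[25,29),[24,28),[23,27); WM=19
i=18 t=18 v=6: → [18,22),[17,21),[16,20),[15,19); WM=19
i=19 t=19 v=5: → [19,23),[18,22),[17,21),[16,20); WM=24; [16,20) fires=4 [17,21) fires=3 [18,22) fires=3 [19,23) fires=3 [20,24) fires=2
i=20 t=19 v=9: DROP (t<24-4); WM=24
i=21 t=17 v=3: DROP (t<24-4); WM=24
i=22 t=19 v=8: DROP (t<24-4); WM=24

20 21 22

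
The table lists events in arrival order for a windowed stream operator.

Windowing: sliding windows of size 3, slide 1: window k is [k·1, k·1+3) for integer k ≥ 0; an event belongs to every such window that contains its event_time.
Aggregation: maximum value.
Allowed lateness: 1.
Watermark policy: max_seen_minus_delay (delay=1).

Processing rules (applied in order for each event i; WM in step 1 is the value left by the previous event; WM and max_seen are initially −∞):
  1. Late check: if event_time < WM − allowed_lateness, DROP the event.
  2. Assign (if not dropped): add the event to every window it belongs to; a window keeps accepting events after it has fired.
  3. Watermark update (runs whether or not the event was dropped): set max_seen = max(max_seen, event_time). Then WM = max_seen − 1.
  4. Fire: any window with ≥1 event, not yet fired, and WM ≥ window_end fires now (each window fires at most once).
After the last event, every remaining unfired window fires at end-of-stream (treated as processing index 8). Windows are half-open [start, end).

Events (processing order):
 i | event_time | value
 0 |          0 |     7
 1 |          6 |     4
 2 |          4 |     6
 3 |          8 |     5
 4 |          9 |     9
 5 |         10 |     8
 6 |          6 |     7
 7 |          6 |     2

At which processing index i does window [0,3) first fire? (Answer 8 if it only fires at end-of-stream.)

1

i=0 t=0 v=7: → [0,3); WM=-1
i=1 t=6 v=4: → [6,9),[5,8),[4,7); WM=5; [0,3) fires=7
i=2 t=4 v=6: → [4,7),[3,6),[2,5); WM=5; [2,5) fires=6
i=3 t=8 v=5: → [8,11),[7,10),[6,9); WM=7; [3,6) fires=6 [4,7) fires=6
i=4 t=9 v=9: → [9,12),[8,11),[7,10); WM=8; [5,8) fires=4
i=5 t=10 v=8: → [10,13),[9,12),[8,11); WM=9; [6,9) fires=5
i=6 t=6 v=7: DROP (t<9-1); WM=9
i=7 t=6 v=2: DROP (t<9-1); WM=9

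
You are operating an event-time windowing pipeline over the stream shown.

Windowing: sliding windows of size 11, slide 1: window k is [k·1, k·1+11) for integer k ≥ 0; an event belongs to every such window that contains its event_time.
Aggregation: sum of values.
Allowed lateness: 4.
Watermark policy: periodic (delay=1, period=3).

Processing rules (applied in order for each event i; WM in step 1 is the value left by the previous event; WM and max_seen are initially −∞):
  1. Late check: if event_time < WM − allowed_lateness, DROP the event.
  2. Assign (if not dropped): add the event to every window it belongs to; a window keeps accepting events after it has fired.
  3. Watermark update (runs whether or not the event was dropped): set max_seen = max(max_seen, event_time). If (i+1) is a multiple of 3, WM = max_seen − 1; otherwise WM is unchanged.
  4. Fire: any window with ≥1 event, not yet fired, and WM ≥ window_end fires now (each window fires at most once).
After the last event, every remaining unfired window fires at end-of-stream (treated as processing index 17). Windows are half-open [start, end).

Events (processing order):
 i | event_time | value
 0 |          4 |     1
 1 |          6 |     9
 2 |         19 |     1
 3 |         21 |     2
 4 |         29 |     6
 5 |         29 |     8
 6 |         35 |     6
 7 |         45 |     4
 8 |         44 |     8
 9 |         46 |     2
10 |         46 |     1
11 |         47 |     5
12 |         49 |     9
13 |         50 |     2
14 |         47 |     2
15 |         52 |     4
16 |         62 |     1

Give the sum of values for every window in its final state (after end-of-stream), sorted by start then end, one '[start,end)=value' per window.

[0,11)=10 [1,12)=10 [2,13)=10 [3,14)=10 [4,15)=10 [5,16)=9 [6,17)=9 [9,20)=1 [10,21)=1 [11,22)=3 [12,23)=3 [13,24)=3 [14,25)=3 [15,26)=3 [16,27)=3 [17,28)=3 [18,29)=3 [19,30)=17 [20,31)=16 [21,32)=16 [22,33)=14 [23,34)=14 [24,35)=14 [25,36)=20 [26,37)=20 [27,38)=20 [28,39)=20 [29,40)=20 [30,41)=6 [31,42)=6 [32,43)=6 [33,44)=6 [34,45)=14 [35,46)=18 [36,47)=15 [37,48)=22 [38,49)=22 [39,50)=31 [40,51)=33 [41,52)=33 [42,53)=37 [43,54)=37 [44,55)=37 [45,56)=29 [46,57)=25 [47,58)=22 [48,59)=15 [49,60)=15 [50,61)=6 [51,62)=4 [52,63)=5 [53,64)=1 [54,65)=1 [55,66)=1 [56,67)=1 [57,68)=1 [58,69)=1 [59,70)=1 [60,71)=1 [61,72)=1 [62,73)=1

i=0 t=4 v=1: → [4,15),[3,14),[2,13),[1,12),[0,11); WM=−∞
i=1 t=6 v=9: → [6,17),[5,16),[4,15),[3,14),[2,13),[1,12),[0,11); WM=−∞
i=2 t=19 v=1: → [19,30),[18,29),[17,28),[16,27),[15,26),[14,25),[13,24),[12,23),[11,22),[10,21),[9,20); WM=18; [0,11) fires=10 [1,12) fires=10 [2,13) fires=10 [3,14) fires=10 [4,15) fires=10 [5,16) fires=9 [6,17) fires=9
i=3 t=21 v=2: → [21,32),[20,31),[19,30),[18,29),[17,28),[16,27),[15,26),[14,25),[13,24),[12,23),[11,22); WM=18
i=4 t=29 v=6: → [29,40),[28,39),[27,38),[26,37),[25,36),[24,35),[23,34),[22,33),[21,32),[20,31),[19,30); WM=18
i=5 t=29 v=8: → [29,40),[28,39),[27,38),[26,37),[25,36),[24,35),[23,34),[22,33),[21,32),[20,31),[19,30); WM=28; [9,20) fires=1 [10,21) fires=1 [11,22) fires=3 [12,23) fires=3 [13,24) fires=3 [14,25) fires=3 [15,26) fires=3 [16,27) fires=3 [17,28) fires=3
i=6 t=35 v=6: → [35,46),[34,45),[33,44),[32,43),[31,42),[30,41),[29,40),[28,39),[27,38),[26,37),[25,36); WM=28
i=7 t=45 v=4: → [45,56),[44,55),[43,54),[42,53),[41,52),[40,51),[39,50),[38,49),[37,48),[36,47),[35,46); WM=28
i=8 t=44 v=8: → [44,55),[43,54),[42,53),[41,52),[40,51),[39,50),[38,49),[37,48),[36,47),[35,46),[34,45); WM=44; [18,29) fires=3 [19,30) fires=17 [20,31) fires=16 [21,32) fires=16 [22,33) fires=14 [23,34) fires=14 [24,35) fires=14 [25,36) fires=20 [26,37) fires=20 [27,38) fires=20 [28,39) fires=20 [29,40) fires=20 [30,41) fires=6 [31,42) fires=6 [32,43) fires=6 [33,44) fires=6
i=9 t=46 v=2: → [46,57),[45,56),[44,55),[43,54),[42,53),[41,52),[40,51),[39,50),[38,49),[37,48),[36,47); WM=44
i=10 t=46 v=1: → [46,57),[45,56),[44,55),[43,54),[42,53),[41,52),[40,51),[39,50),[38,49),[37,48),[36,47); WM=44
i=11 t=47 v=5: → [47,58),[46,57),[45,56),[44,55),[43,54),[42,53),[41,52),[40,51),[39,50),[38,49),[37,48); WM=46; [34,45) fires=14 [35,46) fires=18
i=12 t=49 v=9: → [49,60),[48,59),[47,58),[46,57),[45,56),[44,55),[43,54),[42,53),[41,52),[40,51),[39,50); WM=46
i=13 t=50 v=2: → [50,61),[49,60),[48,59),[47,58),[46,57),[45,56),[44,55),[43,54),[42,53),[41,52),[40,51); WM=46
i=14 t=47 v=2: → [47,58),[46,57),[45,56),[44,55),[43,54),[42,53),[41,52),[40,51),[39,50),[38,49),[37,48); WM=49; [36,47) fires=15 [37,48) fires=22 [38,49) fires=22
i=15 t=52 v=4: → [52,63),[51,62),[50,61),[49,60),[48,59),[47,58),[46,57),[45,56),[44,55),[43,54),[42,53); WM=49
i=16 t=62 v=1: → [62,73),[61,72),[60,71),[59,70),[58,69),[57,68),[56,67),[55,66),[54,65),[53,64),[52,63); WM=49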